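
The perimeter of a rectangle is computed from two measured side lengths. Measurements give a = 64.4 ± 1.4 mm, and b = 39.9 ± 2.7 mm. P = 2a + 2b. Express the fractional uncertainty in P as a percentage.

2.92%

P is a linear combination, so absolute uncertainties add in quadrature:
  (2·δa)² = 7.84;  (2·δb)² = 29.2
δP = √(37.0) = 6.08 mm
P = 209 mm, so δP/P = 6.08/209 = 0.0292.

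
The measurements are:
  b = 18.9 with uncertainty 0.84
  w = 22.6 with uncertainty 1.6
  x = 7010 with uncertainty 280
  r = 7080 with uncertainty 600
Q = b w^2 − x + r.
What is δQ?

1580

Let p = b·w^2 = 9650. δp/p = √((1·δb/b)² + (2·δw/w)²) = √(0.00198 + 0.0200) = 0.148, so δp = 1430.
Q = p − x + r: δQ = √(δp² + δx² + δr²) = √(2.05e+06 + 78400 + 3.6e+05) = 1580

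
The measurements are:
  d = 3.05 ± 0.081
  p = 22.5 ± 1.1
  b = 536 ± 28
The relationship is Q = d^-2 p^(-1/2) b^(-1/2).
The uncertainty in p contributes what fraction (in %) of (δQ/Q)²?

14.6%

(δQ/Q)² = (-2·δd/d)² + (−½·δp/p)² + (−½·δb/b)²
  d term: (-2×0.0266)² = 0.00282
  p term: (-0.5×0.0489)² = 0.000598
  b term: (-0.5×0.0522)² = 0.000682
Total = 0.00410. Share from p = 0.000598/0.00410 = 0.146.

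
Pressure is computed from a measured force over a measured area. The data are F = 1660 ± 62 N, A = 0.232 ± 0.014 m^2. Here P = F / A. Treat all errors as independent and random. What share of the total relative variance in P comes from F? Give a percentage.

(δP/P)² = (1·δF/F)² + (-1·δA/A)²
  F term: (1×0.0373)² = 0.00139
  A term: (-1×0.0603)² = 0.00364
Total = 0.00504. Share from F = 0.00139/0.00504 = 0.277.

27.7%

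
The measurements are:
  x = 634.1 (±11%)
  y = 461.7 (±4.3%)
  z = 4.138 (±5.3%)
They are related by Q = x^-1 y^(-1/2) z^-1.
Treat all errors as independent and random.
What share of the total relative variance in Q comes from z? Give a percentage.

(δQ/Q)² = (-1·δx/x)² + (−½·δy/y)² + (-1·δz/z)²
  x term: (-1×0.110)² = 0.0121
  y term: (-0.5×0.0430)² = 0.000462
  z term: (-1×0.0530)² = 0.00281
Total = 0.0154. Share from z = 0.00281/0.0154 = 0.183.

18.3%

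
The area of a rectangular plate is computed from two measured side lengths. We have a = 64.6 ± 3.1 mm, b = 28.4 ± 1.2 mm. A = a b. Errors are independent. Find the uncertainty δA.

117 mm^2

Relative error in a monomial: (δA/A)² = Σ (nᵢ · δxᵢ/xᵢ)².
  (1·δa/a)² = (1×0.0480)² = 0.00230;  (1·δb/b)² = (1×0.0423)² = 0.00179
δA/A = √(0.00409) = 0.0639
A = 1830 mm^2, so δA = 0.0639 × 1830 = 117 mm^2.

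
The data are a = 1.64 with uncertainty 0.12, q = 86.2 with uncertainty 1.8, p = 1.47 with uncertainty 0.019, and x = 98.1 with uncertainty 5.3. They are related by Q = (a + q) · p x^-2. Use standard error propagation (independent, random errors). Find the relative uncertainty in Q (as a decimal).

Let u = a + q = 87.8. δu = √(δa² + δq²) = √(0.0144 + 3.24) = 1.80, so δu/u = 0.0205.
Q is then a monomial in u, p, x:
δQ/Q = √((δu/u)² + (1·δp/p)² + (-2·δx/x)²) = √(0.000422 + 0.000167 + 0.0117) = 0.111

0.111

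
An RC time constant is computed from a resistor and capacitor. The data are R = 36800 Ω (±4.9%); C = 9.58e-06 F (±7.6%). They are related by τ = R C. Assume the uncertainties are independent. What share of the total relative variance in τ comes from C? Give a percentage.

70.6%

(δτ/τ)² = (1·δR/R)² + (1·δC/C)²
  R term: (1×0.0490)² = 0.00240
  C term: (1×0.0760)² = 0.00578
Total = 0.00818. Share from C = 0.00578/0.00818 = 0.706.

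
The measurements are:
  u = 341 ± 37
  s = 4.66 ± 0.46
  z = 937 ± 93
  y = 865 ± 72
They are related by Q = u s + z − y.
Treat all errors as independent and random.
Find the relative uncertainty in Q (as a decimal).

0.157

Let p = u·s = 1590. δp/p = √((1·δu/u)² + (1·δs/s)²) = √(0.0118 + 0.00974) = 0.147, so δp = 233.
Q = p + z − y: δQ = √(δp² + δz² + δy²) = √(54300 + 8650 + 5180) = 261
Q = 1660, so δQ/Q = 261/1660 = 0.157.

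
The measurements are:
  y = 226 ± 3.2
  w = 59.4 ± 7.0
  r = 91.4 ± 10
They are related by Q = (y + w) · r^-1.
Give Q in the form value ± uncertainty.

Let u = y + w = 285. δu = √(δy² + δw²) = √(10.2 + 49.0) = 7.70, so δu/u = 0.0270.
Q is then a monomial in u, r:
δQ/Q = √((δu/u)² + (-1·δr/r)²) = √(0.000727 + 0.0120) = 0.113
Q = 3.12, so δQ = 0.113 × 3.12 = 0.352.

3.12 ± 0.352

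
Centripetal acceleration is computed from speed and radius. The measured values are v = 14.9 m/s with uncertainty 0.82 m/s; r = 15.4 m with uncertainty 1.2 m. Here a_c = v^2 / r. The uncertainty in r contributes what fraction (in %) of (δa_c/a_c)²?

(δa_c/a_c)² = (2·δv/v)² + (-1·δr/r)²
  v term: (2×0.0550)² = 0.0121
  r term: (-1×0.0779)² = 0.00607
Total = 0.0182. Share from r = 0.00607/0.0182 = 0.334.

33.4%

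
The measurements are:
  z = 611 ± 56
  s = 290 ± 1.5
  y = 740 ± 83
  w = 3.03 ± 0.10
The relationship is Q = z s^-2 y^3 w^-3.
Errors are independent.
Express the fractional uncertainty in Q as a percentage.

Since Q is a product/quotient, work with relative uncertainties:
  (1·δz/z)² = (1×0.0917)² = 0.00840;  (-2·δs/s)² = (-2×0.00517)² = 0.000107;  (3·δy/y)² = (3×0.112)² = 0.113;  (-3·δw/w)² = (-3×0.0330)² = 0.00980
δQ/Q = √(0.132) = 0.363

36.3%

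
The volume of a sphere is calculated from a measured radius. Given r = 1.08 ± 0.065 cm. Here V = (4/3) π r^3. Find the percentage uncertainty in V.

Each factor contributes (exponent × relative error)² to (δV/V)²:
  (3·δr/r)² = (3×0.0602)² = 0.0326
δV/V = √(0.0326) = 0.181

18.1%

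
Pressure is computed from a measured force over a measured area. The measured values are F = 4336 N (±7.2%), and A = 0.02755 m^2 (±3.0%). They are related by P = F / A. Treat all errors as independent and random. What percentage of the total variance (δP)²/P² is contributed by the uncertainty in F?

(δP/P)² = (1·δF/F)² + (-1·δA/A)²
  F term: (1×0.0720)² = 0.00518
  A term: (-1×0.0300)² = 0.000900
Total = 0.00608. Share from F = 0.00518/0.00608 = 0.852.

85.2%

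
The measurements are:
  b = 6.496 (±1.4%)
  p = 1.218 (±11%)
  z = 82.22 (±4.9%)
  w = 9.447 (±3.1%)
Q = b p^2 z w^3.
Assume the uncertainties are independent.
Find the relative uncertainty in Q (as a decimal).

0.244

For a monomial Q ∝ b, p^2, z, w^3, fractional errors add in quadrature:
  (1·δb/b)² = (1×0.0140)² = 0.000196;  (2·δp/p)² = (2×0.110)² = 0.0484;  (1·δz/z)² = (1×0.0490)² = 0.00240;  (3·δw/w)² = (3×0.0310)² = 0.00865
δQ/Q = √(0.0596) = 0.244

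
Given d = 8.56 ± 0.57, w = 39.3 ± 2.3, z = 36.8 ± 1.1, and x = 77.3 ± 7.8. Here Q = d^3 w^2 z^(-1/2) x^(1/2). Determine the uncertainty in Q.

Q is a product of powers, so relative uncertainties combine in quadrature:
  (3·δd/d)² = (3×0.0666)² = 0.0399;  (2·δw/w)² = (2×0.0585)² = 0.0137;  (−½·δz/z)² = (-0.5×0.0299)² = 0.000223;  (½·δx/x)² = (0.5×0.101)² = 0.00255
δQ/Q = √(0.0564) = 0.237
Q = 1.4e+06, so δQ = 0.237 × 1.4e+06 = 3.33e+05.

3.33e+05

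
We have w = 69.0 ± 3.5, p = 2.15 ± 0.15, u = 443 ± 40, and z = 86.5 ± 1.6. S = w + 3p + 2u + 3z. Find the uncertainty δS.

Absolute uncertainties add in quadrature for a linear combination:
  (δw)² = 12.2;  (3·δp)² = 0.202;  (2·δu)² = 6400;  (3·δz)² = 23.0
δS = √(6440) = 80.2

80.2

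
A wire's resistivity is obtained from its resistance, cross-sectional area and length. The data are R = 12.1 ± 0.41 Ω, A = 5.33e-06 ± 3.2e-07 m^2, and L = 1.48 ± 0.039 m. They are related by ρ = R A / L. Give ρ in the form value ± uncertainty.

(4.36 ± 0.322) × 10^-5 Ω·m

Products/powers → add relative errors in quadrature, weighted by exponent:
  (1·δR/R)² = (1×0.0339)² = 0.00115;  (1·δA/A)² = (1×0.0600)² = 0.00360;  (-1·δL/L)² = (-1×0.0264)² = 0.000694
δρ/ρ = √(0.00545) = 0.0738
ρ = 4.36e-05 Ω·m, so δρ = 0.0738 × 4.36e-05 = 3.22e-06 Ω·m.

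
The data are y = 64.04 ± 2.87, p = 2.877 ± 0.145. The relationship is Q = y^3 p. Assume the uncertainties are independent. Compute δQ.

Relative error in a monomial: (δQ/Q)² = Σ (nᵢ · δxᵢ/xᵢ)².
  (3·δy/y)² = (3×0.0448)² = 0.0181;  (1·δp/p)² = (1×0.0504)² = 0.00254
δQ/Q = √(0.0206) = 0.144
Q = 755600, so δQ = 0.144 × 755600 = 1.08e+05.

1.08e+05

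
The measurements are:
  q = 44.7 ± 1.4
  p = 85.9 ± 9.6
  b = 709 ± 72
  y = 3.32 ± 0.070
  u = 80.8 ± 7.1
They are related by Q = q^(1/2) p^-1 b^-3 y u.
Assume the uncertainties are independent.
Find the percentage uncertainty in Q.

33.7%

Since Q is a product/quotient, work with relative uncertainties:
  (½·δq/q)² = (0.5×0.0313)² = 0.000245;  (-1·δp/p)² = (-1×0.112)² = 0.0125;  (-3·δb/b)² = (-3×0.102)² = 0.0928;  (1·δy/y)² = (1×0.0211)² = 0.000445;  (1·δu/u)² = (1×0.0879)² = 0.00772
δQ/Q = √(0.114) = 0.337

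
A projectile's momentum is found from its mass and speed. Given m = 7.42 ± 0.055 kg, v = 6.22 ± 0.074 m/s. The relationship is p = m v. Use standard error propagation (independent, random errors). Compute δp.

0.647 kg·m/s

For a monomial p ∝ m, v, fractional errors add in quadrature:
  (1·δm/m)² = (1×0.00741)² = 5.49e-05;  (1·δv/v)² = (1×0.0119)² = 0.000142
δp/p = √(0.000196) = 0.0140
p = 46.2 kg·m/s, so δp = 0.0140 × 46.2 = 0.647 kg·m/s.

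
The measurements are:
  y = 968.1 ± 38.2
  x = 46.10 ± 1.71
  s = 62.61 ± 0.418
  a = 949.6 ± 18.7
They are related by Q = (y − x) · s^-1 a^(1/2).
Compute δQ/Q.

Let u = y − x = 922.0. δu = √(δy² + δx²) = √(1460 + 2.92) = 38.2, so δu/u = 0.0415.
Q is then a monomial in u, s, a:
δQ/Q = √((δu/u)² + (-1·δs/s)² + (½·δa/a)²) = √(0.00172 + 4.46e-05 + 9.69e-05) = 0.0431

0.0431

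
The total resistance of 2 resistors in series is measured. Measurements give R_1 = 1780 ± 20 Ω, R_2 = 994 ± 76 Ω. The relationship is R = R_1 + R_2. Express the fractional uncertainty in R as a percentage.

Sums and differences: (δR)² = Σ (cᵢ δxᵢ)².
  (δR_1)² = 400;  (δR_2)² = 5780
δR = √(6180) = 78.6 Ω
R = 2770 Ω, so δR/R = 78.6/2770 = 0.0283.

2.83%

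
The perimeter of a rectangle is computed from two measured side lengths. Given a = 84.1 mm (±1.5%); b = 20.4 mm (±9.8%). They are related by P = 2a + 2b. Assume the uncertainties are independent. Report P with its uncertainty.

For a sum/difference, combine absolute errors in quadrature:
  (2·δa)² = 6.37;  (2·δb)² = 16.0
δP = √(22.4) = 4.73 mm
P = 209 mm.

209 ± 4.73 mm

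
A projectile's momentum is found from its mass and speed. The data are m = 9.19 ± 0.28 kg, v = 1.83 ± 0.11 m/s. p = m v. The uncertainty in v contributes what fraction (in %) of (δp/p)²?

79.6%

(δp/p)² = (1·δm/m)² + (1·δv/v)²
  m term: (1×0.0305)² = 0.000928
  v term: (1×0.0601)² = 0.00361
Total = 0.00454. Share from v = 0.00361/0.00454 = 0.796.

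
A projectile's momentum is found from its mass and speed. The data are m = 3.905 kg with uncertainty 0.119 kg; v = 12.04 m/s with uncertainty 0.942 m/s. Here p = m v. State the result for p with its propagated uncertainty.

Each factor contributes (exponent × relative error)² to (δp/p)²:
  (1·δm/m)² = (1×0.0305)² = 0.000929;  (1·δv/v)² = (1×0.0782)² = 0.00612
δp/p = √(0.00705) = 0.0840
p = 47.02 kg·m/s, so δp = 0.0840 × 47.02 = 3.95 kg·m/s.

47.02 ± 3.95 kg·m/s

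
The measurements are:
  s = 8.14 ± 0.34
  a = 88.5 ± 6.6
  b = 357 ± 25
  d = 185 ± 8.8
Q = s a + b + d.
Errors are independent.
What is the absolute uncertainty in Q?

Let p = s·a = 720. δp/p = √((1·δs/s)² + (1·δa/a)²) = √(0.00174 + 0.00556) = 0.0855, so δp = 61.6.
Q = p + b + d: δQ = √(δp² + δb² + δd²) = √(3790 + 625 + 77.4) = 67.0

67.0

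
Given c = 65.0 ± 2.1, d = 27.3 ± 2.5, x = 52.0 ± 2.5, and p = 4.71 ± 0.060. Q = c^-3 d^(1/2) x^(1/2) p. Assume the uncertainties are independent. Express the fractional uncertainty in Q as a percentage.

11.1%

Q is a product of powers, so relative uncertainties combine in quadrature:
  (-3·δc/c)² = (-3×0.0323)² = 0.00939;  (½·δd/d)² = (0.5×0.0916)² = 0.00210;  (½·δx/x)² = (0.5×0.0481)² = 0.000578;  (1·δp/p)² = (1×0.0127)² = 0.000162
δQ/Q = √(0.0122) = 0.111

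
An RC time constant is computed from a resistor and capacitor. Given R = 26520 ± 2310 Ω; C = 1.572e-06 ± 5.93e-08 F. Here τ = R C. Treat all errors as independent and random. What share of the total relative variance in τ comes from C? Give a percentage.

(δτ/τ)² = (1·δR/R)² + (1·δC/C)²
  R term: (1×0.0871)² = 0.00759
  C term: (1×0.0377)² = 0.00142
Total = 0.00901. Share from C = 0.00142/0.00901 = 0.158.

15.8%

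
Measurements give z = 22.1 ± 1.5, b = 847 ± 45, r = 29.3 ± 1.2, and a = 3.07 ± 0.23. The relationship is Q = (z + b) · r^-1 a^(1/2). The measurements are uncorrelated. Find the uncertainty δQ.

Let u = z + b = 869. δu = √(δz² + δb²) = √(2.25 + 2020) = 45.0, so δu/u = 0.0518.
Q is then a monomial in u, r, a:
δQ/Q = √((δu/u)² + (-1·δr/r)² + (½·δa/a)²) = √(0.00268 + 0.00168 + 0.00140) = 0.0759
Q = 52.0, so δQ = 0.0759 × 52.0 = 3.95.

3.95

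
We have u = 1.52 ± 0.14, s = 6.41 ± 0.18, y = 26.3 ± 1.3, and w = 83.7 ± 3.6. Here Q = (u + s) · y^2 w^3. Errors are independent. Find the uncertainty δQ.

Let h = u + s = 7.93. δh = √(δu² + δs²) = √(0.0196 + 0.0324) = 0.228, so δh/h = 0.0288.
Q is then a monomial in h, y, w:
δQ/Q = √((δh/h)² + (2·δy/y)² + (3·δw/w)²) = √(0.000827 + 0.00977 + 0.0166) = 0.165
Q = 3.22e+09, so δQ = 0.165 × 3.22e+09 = 5.31e+08.

5.31e+08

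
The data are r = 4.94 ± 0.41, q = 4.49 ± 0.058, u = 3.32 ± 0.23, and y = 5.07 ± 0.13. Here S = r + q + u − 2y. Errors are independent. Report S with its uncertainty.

S is a linear combination, so absolute uncertainties add in quadrature:
  (δr)² = 0.168;  (δq)² = 0.00336;  (δu)² = 0.0529;  (2·δy)² = 0.0676
δS = √(0.292) = 0.540
S = 2.61.

2.61 ± 0.540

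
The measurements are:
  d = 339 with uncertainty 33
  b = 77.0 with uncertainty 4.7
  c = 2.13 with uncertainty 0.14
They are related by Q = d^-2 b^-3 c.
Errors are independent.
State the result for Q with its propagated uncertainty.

Q is a product of powers, so relative uncertainties combine in quadrature:
  (-2·δd/d)² = (-2×0.0973)² = 0.0379;  (-3·δb/b)² = (-3×0.0610)² = 0.0335;  (1·δc/c)² = (1×0.0657)² = 0.00432
δQ/Q = √(0.0758) = 0.275
Q = 4.06e-11, so δQ = 0.275 × 4.06e-11 = 1.12e-11.

(4.06 ± 1.12) × 10^-11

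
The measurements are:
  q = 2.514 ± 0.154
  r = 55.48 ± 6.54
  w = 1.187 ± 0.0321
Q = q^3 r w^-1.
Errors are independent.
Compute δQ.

163

Since Q is a product/quotient, work with relative uncertainties:
  (3·δq/q)² = (3×0.0613)² = 0.0338;  (1·δr/r)² = (1×0.118)² = 0.0139;  (-1·δw/w)² = (-1×0.0270)² = 0.000731
δQ/Q = √(0.0484) = 0.220
Q = 742.6, so δQ = 0.220 × 742.6 = 163.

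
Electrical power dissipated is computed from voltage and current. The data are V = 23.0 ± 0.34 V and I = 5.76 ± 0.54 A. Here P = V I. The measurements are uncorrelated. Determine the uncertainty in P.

12.6 W

Products/powers → add relative errors in quadrature, weighted by exponent:
  (1·δV/V)² = (1×0.0148)² = 0.000219;  (1·δI/I)² = (1×0.0938)² = 0.00879
δP/P = √(0.00901) = 0.0949
P = 132 W, so δP = 0.0949 × 132 = 12.6 W.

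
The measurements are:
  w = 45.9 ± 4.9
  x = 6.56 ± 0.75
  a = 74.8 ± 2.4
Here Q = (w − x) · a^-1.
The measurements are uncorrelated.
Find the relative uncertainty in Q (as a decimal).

Let u = w − x = 39.3. δu = √(δw² + δx²) = √(24.0 + 0.562) = 4.96, so δu/u = 0.126.
Q is then a monomial in u, a:
δQ/Q = √((δu/u)² + (-1·δa/a)²) = √(0.0159 + 0.00103) = 0.130

0.130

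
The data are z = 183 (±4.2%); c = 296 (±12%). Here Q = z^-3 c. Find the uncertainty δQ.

8.4e-06

For a monomial Q ∝ z^-3, c, fractional errors add in quadrature:
  (-3·δz/z)² = (-3×0.0420)² = 0.0159;  (1·δc/c)² = (1×0.120)² = 0.0144
δQ/Q = √(0.0303) = 0.174
Q = 4.83e-05, so δQ = 0.174 × 4.83e-05 = 8.4e-06.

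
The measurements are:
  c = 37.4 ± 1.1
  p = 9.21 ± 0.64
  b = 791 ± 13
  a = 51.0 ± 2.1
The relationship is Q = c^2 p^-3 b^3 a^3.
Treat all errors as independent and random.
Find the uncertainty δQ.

2.99e+13

Products/powers → add relative errors in quadrature, weighted by exponent:
  (2·δc/c)² = (2×0.0294)² = 0.00346;  (-3·δp/p)² = (-3×0.0695)² = 0.0435;  (3·δb/b)² = (3×0.0164)² = 0.00243;  (3·δa/a)² = (3×0.0412)² = 0.0153
δQ/Q = √(0.0646) = 0.254
Q = 1.18e+14, so δQ = 0.254 × 1.18e+14 = 2.99e+13.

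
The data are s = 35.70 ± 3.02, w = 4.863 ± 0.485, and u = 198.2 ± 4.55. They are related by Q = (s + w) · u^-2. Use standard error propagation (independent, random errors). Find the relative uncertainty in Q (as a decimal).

Let h = s + w = 40.56. δh = √(δs² + δw²) = √(9.12 + 0.235) = 3.06, so δh/h = 0.0754.
Q is then a monomial in h, u:
δQ/Q = √((δh/h)² + (-2·δu/u)²) = √(0.00569 + 0.00211) = 0.0883

0.0883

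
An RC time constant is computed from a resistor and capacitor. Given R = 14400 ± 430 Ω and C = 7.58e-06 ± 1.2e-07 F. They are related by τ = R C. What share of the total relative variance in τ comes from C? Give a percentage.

(δτ/τ)² = (1·δR/R)² + (1·δC/C)²
  R term: (1×0.0299)² = 0.000892
  C term: (1×0.0158)² = 0.000251
Total = 0.00114. Share from C = 0.000251/0.00114 = 0.219.

21.9%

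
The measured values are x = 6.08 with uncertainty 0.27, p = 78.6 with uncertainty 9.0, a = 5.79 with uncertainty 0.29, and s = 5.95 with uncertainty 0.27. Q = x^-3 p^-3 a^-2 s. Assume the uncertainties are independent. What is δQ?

Each factor contributes (exponent × relative error)² to (δQ/Q)²:
  (-3·δx/x)² = (-3×0.0444)² = 0.0177;  (-3·δp/p)² = (-3×0.115)² = 0.118;  (-2·δa/a)² = (-2×0.0501)² = 0.0100;  (1·δs/s)² = (1×0.0454)² = 0.00206
δQ/Q = √(0.148) = 0.385
Q = 1.63e-09, so δQ = 0.385 × 1.63e-09 = 6.25e-10.

6.25e-10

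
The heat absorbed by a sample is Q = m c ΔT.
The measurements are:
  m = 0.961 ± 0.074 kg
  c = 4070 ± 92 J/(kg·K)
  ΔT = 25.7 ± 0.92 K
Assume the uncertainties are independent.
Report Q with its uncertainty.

(1.01 ± 0.0883) × 10^5 J

Since Q is a product/quotient, work with relative uncertainties:
  (1·δm/m)² = (1×0.0770)² = 0.00593;  (1·δc/c)² = (1×0.0226)² = 0.000511;  (1·δΔT/ΔT)² = (1×0.0358)² = 0.00128
δQ/Q = √(0.00772) = 0.0879
Q = 1.01e+05 J, so δQ = 0.0879 × 1.01e+05 = 8830 J.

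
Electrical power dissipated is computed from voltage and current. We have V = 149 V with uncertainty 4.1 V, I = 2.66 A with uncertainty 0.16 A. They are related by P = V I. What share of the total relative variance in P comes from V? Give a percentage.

(δP/P)² = (1·δV/V)² + (1·δI/I)²
  V term: (1×0.0275)² = 0.000757
  I term: (1×0.0602)² = 0.00362
Total = 0.00438. Share from V = 0.000757/0.00438 = 0.173.

17.3%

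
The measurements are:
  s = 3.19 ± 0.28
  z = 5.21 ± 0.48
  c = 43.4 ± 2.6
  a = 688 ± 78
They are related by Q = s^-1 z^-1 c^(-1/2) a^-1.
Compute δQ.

For a monomial Q ∝ s^-1, z^-1, c^(-1/2), a^-1, fractional errors add in quadrature:
  (-1·δs/s)² = (-1×0.0878)² = 0.00770;  (-1·δz/z)² = (-1×0.0921)² = 0.00849;  (−½·δc/c)² = (-0.5×0.0599)² = 0.000897;  (-1·δa/a)² = (-1×0.113)² = 0.0129
δQ/Q = √(0.0299) = 0.173
Q = 1.33e-05, so δQ = 0.173 × 1.33e-05 = 2.3e-06.

2.3e-06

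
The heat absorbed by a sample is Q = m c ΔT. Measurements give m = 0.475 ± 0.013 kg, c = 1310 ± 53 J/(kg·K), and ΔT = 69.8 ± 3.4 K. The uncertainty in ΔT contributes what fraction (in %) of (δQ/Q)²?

(δQ/Q)² = (1·δm/m)² + (1·δc/c)² + (1·δΔT/ΔT)²
  m term: (1×0.0274)² = 0.000749
  c term: (1×0.0405)² = 0.00164
  ΔT term: (1×0.0487)² = 0.00237
Total = 0.00476. Share from ΔT = 0.00237/0.00476 = 0.499.

49.9%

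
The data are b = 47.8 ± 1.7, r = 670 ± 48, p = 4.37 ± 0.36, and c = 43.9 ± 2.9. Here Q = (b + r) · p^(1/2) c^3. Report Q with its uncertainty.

(1.27 ± 0.271) × 10^8

Let u = b + r = 718. δu = √(δb² + δr²) = √(2.89 + 2300) = 48.0, so δu/u = 0.0669.
Q is then a monomial in u, p, c:
δQ/Q = √((δu/u)² + (½·δp/p)² + (3·δc/c)²) = √(0.00448 + 0.00170 + 0.0393) = 0.213
Q = 1.27e+08, so δQ = 0.213 × 1.27e+08 = 2.71e+07.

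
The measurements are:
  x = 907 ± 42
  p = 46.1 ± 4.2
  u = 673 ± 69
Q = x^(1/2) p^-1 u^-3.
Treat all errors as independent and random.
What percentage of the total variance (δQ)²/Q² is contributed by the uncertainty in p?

8.02%

(δQ/Q)² = (½·δx/x)² + (-1·δp/p)² + (-3·δu/u)²
  x term: (0.5×0.0463)² = 0.000536
  p term: (-1×0.0911)² = 0.00830
  u term: (-3×0.103)² = 0.0946
Total = 0.103. Share from p = 0.00830/0.103 = 0.0802.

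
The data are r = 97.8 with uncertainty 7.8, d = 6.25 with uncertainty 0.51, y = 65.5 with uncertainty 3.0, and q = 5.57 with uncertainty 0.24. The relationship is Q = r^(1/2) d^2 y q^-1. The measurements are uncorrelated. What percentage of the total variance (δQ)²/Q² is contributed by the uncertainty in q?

(δQ/Q)² = (½·δr/r)² + (2·δd/d)² + (1·δy/y)² + (-1·δq/q)²
  r term: (0.5×0.0798)² = 0.00159
  d term: (2×0.0816)² = 0.0266
  y term: (1×0.0458)² = 0.00210
  q term: (-1×0.0431)² = 0.00186
Total = 0.0322. Share from q = 0.00186/0.0322 = 0.0577.

5.77%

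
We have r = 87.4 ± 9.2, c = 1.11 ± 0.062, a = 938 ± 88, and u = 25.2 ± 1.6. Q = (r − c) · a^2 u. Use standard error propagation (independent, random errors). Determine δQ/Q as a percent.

22.5%

Let w = r − c = 86.3. δw = √(δr² + δc²) = √(84.6 + 0.00384) = 9.20, so δw/w = 0.107.
Q is then a monomial in w, a, u:
δQ/Q = √((δw/w)² + (2·δa/a)² + (1·δu/u)²) = √(0.0114 + 0.0352 + 0.00403) = 0.225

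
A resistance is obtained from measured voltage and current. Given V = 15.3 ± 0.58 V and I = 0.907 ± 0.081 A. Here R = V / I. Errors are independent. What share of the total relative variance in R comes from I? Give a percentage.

(δR/R)² = (1·δV/V)² + (-1·δI/I)²
  V term: (1×0.0379)² = 0.00144
  I term: (-1×0.0893)² = 0.00798
Total = 0.00941. Share from I = 0.00798/0.00941 = 0.847.

84.7%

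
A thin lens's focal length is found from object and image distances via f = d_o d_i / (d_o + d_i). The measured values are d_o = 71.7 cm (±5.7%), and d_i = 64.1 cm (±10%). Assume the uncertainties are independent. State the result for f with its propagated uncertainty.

33.8 ± 2.01 cm

∂f/∂d_o = (d_i/(d_o+d_i))² = 0.223;  ∂f/∂d_i = (d_o/(d_o+d_i))² = 0.279
δf = √((∂f/∂d_o · δd_o)² + (∂f/∂d_i · δd_i)²) = √(0.829 + 3.19) = 2.01 cm
f = 33.8 cm.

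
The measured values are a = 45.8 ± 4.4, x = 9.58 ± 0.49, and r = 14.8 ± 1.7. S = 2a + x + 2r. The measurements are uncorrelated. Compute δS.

9.45

Each term contributes (cᵢ δxᵢ)² to (δS)²:
  (2·δa)² = 77.4;  (δx)² = 0.240;  (2·δr)² = 11.6
δS = √(89.2) = 9.45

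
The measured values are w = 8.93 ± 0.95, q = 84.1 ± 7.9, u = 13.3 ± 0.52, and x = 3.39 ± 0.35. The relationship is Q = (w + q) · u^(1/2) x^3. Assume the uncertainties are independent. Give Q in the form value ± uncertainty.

Let h = w + q = 93.0. δh = √(δw² + δq²) = √(0.902 + 62.4) = 7.96, so δh/h = 0.0855.
Q is then a monomial in h, u, x:
δQ/Q = √((δh/h)² + (½·δu/u)² + (3·δx/x)²) = √(0.00732 + 0.000382 + 0.0959) = 0.322
Q = 13200, so δQ = 0.322 × 13200 = 4250.

13200 ± 4250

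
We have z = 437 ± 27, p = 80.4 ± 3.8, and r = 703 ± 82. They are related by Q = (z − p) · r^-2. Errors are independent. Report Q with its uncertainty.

Let u = z − p = 357. δu = √(δz² + δp²) = √(729 + 14.4) = 27.3, so δu/u = 0.0765.
Q is then a monomial in u, r:
δQ/Q = √((δu/u)² + (-2·δr/r)²) = √(0.00585 + 0.0544) = 0.245
Q = 0.000722, so δQ = 0.245 × 0.000722 = 0.000177.

0.000722 ± 0.000177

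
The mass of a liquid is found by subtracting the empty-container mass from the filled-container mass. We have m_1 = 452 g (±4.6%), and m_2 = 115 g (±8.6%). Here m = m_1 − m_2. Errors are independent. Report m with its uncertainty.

Each term contributes (cᵢ δxᵢ)² to (δm)²:
  (δm_1)² = 432;  (δm_2)² = 97.8
δm = √(530) = 23.0 g
m = 337 g.

337 ± 23.0 g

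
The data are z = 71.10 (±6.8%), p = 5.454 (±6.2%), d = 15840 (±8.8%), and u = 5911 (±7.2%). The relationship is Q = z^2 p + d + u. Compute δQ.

4370

Let w = z^2·p = 27570. δw/w = √((2·δz/z)² + (1·δp/p)²) = √(0.0185 + 0.00384) = 0.149, so δw = 4120.
Q = w + d + u: δQ = √(δw² + δd² + δu²) = √(1.7e+07 + 1.94e+06 + 1.81e+05) = 4370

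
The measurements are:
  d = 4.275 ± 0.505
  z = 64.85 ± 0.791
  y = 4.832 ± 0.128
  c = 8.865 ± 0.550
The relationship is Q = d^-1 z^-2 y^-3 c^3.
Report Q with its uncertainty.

(3.435 ± 0.809) × 10^-4

Since Q is a product/quotient, work with relative uncertainties:
  (-1·δd/d)² = (-1×0.118)² = 0.0140;  (-2·δz/z)² = (-2×0.0122)² = 0.000595;  (-3·δy/y)² = (-3×0.0265)² = 0.00632;  (3·δc/c)² = (3×0.0620)² = 0.0346
δQ/Q = √(0.0555) = 0.236
Q = 0.0003435, so δQ = 0.236 × 0.0003435 = 8.09e-05.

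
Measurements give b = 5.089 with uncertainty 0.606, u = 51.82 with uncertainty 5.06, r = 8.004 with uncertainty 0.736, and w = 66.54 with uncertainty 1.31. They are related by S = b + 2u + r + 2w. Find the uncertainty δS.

10.5

S is a linear combination, so absolute uncertainties add in quadrature:
  (δb)² = 0.367;  (2·δu)² = 102;  (δr)² = 0.542;  (2·δw)² = 6.86
δS = √(110) = 10.5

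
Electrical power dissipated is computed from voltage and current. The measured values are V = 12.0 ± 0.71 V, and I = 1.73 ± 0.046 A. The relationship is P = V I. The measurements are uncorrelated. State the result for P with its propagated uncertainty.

20.8 ± 1.35 W

Each factor contributes (exponent × relative error)² to (δP/P)²:
  (1·δV/V)² = (1×0.0592)² = 0.00350;  (1·δI/I)² = (1×0.0266)² = 0.000707
δP/P = √(0.00421) = 0.0649
P = 20.8 W, so δP = 0.0649 × 20.8 = 1.35 W.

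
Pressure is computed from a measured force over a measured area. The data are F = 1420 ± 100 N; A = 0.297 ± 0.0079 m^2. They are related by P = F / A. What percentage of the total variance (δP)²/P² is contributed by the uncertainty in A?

12.5%

(δP/P)² = (1·δF/F)² + (-1·δA/A)²
  F term: (1×0.0704)² = 0.00496
  A term: (-1×0.0266)² = 0.000708
Total = 0.00567. Share from A = 0.000708/0.00567 = 0.125.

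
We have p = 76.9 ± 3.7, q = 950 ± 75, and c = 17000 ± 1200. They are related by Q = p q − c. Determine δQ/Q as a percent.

12.2%

Let w = p·q = 73100. δw/w = √((1·δp/p)² + (1·δq/q)²) = √(0.00231 + 0.00623) = 0.0925, so δw = 6750.
Q = w − c: δQ = √(δw² + δc²) = √(4.56e+07 + 1.44e+06) = 6860
Q = 56100, so δQ/Q = 6860/56100 = 0.122.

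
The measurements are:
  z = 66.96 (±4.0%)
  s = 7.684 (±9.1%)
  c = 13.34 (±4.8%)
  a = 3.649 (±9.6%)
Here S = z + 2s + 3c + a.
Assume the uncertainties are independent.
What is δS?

3.60

Absolute uncertainties add in quadrature for a linear combination:
  (δz)² = 7.17;  (2·δs)² = 1.96;  (3·δc)² = 3.69;  (δa)² = 0.123
δS = √(12.9) = 3.60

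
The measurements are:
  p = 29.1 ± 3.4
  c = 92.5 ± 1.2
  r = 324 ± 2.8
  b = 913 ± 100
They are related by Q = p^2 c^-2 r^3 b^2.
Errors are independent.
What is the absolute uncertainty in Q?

9.05e+11

Q is a product of powers, so relative uncertainties combine in quadrature:
  (2·δp/p)² = (2×0.117)² = 0.0546;  (-2·δc/c)² = (-2×0.0130)² = 0.000673;  (3·δr/r)² = (3×0.00864)² = 0.000672;  (2·δb/b)² = (2×0.110)² = 0.0480
δQ/Q = √(0.104) = 0.322
Q = 2.81e+12, so δQ = 0.322 × 2.81e+12 = 9.05e+11.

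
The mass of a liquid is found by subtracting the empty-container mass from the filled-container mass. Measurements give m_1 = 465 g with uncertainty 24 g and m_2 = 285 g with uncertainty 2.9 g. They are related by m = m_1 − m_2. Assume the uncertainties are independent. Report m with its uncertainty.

180 ± 24.2 g

Absolute uncertainties add in quadrature for a linear combination:
  (δm_1)² = 576;  (δm_2)² = 8.41
δm = √(584) = 24.2 g
m = 180 g.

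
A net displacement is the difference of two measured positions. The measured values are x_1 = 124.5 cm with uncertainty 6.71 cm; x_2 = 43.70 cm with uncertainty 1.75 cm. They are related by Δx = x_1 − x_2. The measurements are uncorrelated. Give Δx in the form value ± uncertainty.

80.80 ± 6.93 cm

Δx is a linear combination, so absolute uncertainties add in quadrature:
  (δx_1)² = 45.0;  (δx_2)² = 3.06
δΔx = √(48.1) = 6.93 cm
Δx = 80.80 cm.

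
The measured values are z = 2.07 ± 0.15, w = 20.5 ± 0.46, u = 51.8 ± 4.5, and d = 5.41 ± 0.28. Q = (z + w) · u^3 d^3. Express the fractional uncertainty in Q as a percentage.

30.4%

Let h = z + w = 22.6. δh = √(δz² + δw²) = √(0.0225 + 0.212) = 0.484, so δh/h = 0.0214.
Q is then a monomial in h, u, d:
δQ/Q = √((δh/h)² + (3·δu/u)² + (3·δd/d)²) = √(0.000460 + 0.0679 + 0.0241) = 0.304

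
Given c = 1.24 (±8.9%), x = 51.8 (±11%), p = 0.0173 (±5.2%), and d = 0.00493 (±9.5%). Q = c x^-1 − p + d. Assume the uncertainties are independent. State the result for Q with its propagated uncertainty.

0.0116 ± 0.00354

Let w = c·x^-1 = 0.0239. δw/w = √((1·δc/c)² + (-1·δx/x)²) = √(0.00792 + 0.0121) = 0.141, so δw = 0.00339.
Q = w − p + d: δQ = √(δw² + δp² + δd²) = √(1.15e-05 + 8.09e-07 + 2.19e-07) = 0.00354
Q = 0.0116.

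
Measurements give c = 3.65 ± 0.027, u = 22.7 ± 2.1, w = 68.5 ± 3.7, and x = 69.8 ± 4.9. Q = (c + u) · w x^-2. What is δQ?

Let h = c + u = 26.3. δh = √(δc² + δu²) = √(0.000729 + 4.41) = 2.10, so δh/h = 0.0797.
Q is then a monomial in h, w, x:
δQ/Q = √((δh/h)² + (1·δw/w)² + (-2·δx/x)²) = √(0.00635 + 0.00292 + 0.0197) = 0.170
Q = 0.370, so δQ = 0.170 × 0.370 = 0.0631.

0.0631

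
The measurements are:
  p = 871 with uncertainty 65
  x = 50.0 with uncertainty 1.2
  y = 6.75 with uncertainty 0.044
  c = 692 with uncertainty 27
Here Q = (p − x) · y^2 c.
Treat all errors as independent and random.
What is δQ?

2.31e+06

Let u = p − x = 821. δu = √(δp² + δx²) = √(4220 + 1.44) = 65.0, so δu/u = 0.0792.
Q is then a monomial in u, y, c:
δQ/Q = √((δu/u)² + (2·δy/y)² + (1·δc/c)²) = √(0.00627 + 0.000170 + 0.00152) = 0.0892
Q = 2.59e+07, so δQ = 0.0892 × 2.59e+07 = 2.31e+06.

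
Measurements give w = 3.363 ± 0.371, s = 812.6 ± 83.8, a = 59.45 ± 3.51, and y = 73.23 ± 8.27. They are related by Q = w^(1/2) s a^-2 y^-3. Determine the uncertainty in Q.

4.05e-07

Since Q is a product/quotient, work with relative uncertainties:
  (½·δw/w)² = (0.5×0.110)² = 0.00304;  (1·δs/s)² = (1×0.103)² = 0.0106;  (-2·δa/a)² = (-2×0.0590)² = 0.0139;  (-3·δy/y)² = (-3×0.113)² = 0.115
δQ/Q = √(0.142) = 0.377
Q = 1.074e-06, so δQ = 0.377 × 1.074e-06 = 4.05e-07.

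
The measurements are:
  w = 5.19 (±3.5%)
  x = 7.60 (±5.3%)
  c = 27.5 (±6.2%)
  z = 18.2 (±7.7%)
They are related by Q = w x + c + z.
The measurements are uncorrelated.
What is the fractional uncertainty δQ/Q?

Let p = w·x = 39.4. δp/p = √((1·δw/w)² + (1·δx/x)²) = √(0.00123 + 0.00281) = 0.0635, so δp = 2.51.
Q = p + c + z: δQ = √(δp² + δc² + δz²) = √(6.28 + 2.91 + 1.96) = 3.34
Q = 85.1, so δQ/Q = 3.34/85.1 = 0.0392.

0.0392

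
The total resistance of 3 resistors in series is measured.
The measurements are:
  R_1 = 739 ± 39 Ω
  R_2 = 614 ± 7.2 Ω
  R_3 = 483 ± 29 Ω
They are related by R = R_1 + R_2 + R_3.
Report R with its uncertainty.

1840 ± 49.1 Ω

Sums and differences: (δR)² = Σ (cᵢ δxᵢ)².
  (δR_1)² = 1520;  (δR_2)² = 51.8;  (δR_3)² = 841
δR = √(2410) = 49.1 Ω
R = 1840 Ω.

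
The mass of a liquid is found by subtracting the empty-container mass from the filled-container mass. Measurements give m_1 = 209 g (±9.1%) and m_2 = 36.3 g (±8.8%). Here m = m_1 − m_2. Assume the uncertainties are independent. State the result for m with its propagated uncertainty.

Sums and differences: (δm)² = Σ (cᵢ δxᵢ)².
  (δm_1)² = 362;  (δm_2)² = 10.2
δm = √(372) = 19.3 g
m = 173 g.

173 ± 19.3 g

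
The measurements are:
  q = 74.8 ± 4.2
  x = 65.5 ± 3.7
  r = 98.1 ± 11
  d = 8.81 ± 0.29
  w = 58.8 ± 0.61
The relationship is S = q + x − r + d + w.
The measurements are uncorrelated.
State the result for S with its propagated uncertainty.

110 ± 12.4

Each term contributes (cᵢ δxᵢ)² to (δS)²:
  (δq)² = 17.6;  (δx)² = 13.7;  (δr)² = 121;  (δd)² = 0.0841;  (δw)² = 0.372
δS = √(153) = 12.4
S = 110.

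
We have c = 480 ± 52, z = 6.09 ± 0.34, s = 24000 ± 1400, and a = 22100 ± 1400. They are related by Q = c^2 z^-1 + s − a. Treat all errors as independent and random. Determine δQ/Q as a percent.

Let p = c^2·z^-1 = 37800. δp/p = √((2·δc/c)² + (-1·δz/z)²) = √(0.0469 + 0.00312) = 0.224, so δp = 8460.
Q = p + s − a: δQ = √(δp² + δs² + δa²) = √(7.17e+07 + 1.96e+06 + 1.96e+06) = 8690
Q = 39700, so δQ/Q = 8690/39700 = 0.219.

21.9%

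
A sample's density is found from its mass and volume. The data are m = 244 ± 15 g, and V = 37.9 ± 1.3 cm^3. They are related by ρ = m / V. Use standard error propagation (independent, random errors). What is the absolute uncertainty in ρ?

Relative error in a monomial: (δρ/ρ)² = Σ (nᵢ · δxᵢ/xᵢ)².
  (1·δm/m)² = (1×0.0615)² = 0.00378;  (-1·δV/V)² = (-1×0.0343)² = 0.00118
δρ/ρ = √(0.00496) = 0.0704
ρ = 6.44 g/cm^3, so δρ = 0.0704 × 6.44 = 0.453 g/cm^3.

0.453 g/cm^3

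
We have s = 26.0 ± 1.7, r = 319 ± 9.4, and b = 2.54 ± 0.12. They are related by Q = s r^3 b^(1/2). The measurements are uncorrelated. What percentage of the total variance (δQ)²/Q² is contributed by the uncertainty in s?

33.8%

(δQ/Q)² = (1·δs/s)² + (3·δr/r)² + (½·δb/b)²
  s term: (1×0.0654)² = 0.00428
  r term: (3×0.0295)² = 0.00781
  b term: (0.5×0.0472)² = 0.000558
Total = 0.0126. Share from s = 0.00428/0.0126 = 0.338.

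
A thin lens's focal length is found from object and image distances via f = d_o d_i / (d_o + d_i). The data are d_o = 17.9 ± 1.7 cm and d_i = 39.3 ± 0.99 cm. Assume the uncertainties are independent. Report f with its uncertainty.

∂f/∂d_o = (d_i/(d_o+d_i))² = 0.472;  ∂f/∂d_i = (d_o/(d_o+d_i))² = 0.0979
δf = √((∂f/∂d_o · δd_o)² + (∂f/∂d_i · δd_i)²) = √(0.644 + 0.00940) = 0.808 cm
f = 12.3 cm.

12.3 ± 0.808 cm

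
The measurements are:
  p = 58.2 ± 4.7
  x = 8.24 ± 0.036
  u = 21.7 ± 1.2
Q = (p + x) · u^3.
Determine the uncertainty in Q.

Let w = p + x = 66.4. δw = √(δp² + δx²) = √(22.1 + 0.00130) = 4.70, so δw/w = 0.0707.
Q is then a monomial in w, u:
δQ/Q = √((δw/w)² + (3·δu/u)²) = √(0.00500 + 0.0275) = 0.180
Q = 6.79e+05, so δQ = 0.180 × 6.79e+05 = 1.22e+05.

1.22e+05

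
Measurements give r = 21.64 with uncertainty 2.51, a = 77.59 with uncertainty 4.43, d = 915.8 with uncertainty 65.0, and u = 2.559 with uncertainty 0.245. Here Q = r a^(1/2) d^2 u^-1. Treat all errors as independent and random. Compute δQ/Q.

0.209

Each factor contributes (exponent × relative error)² to (δQ/Q)²:
  (1·δr/r)² = (1×0.116)² = 0.0135;  (½·δa/a)² = (0.5×0.0571)² = 0.000815;  (2·δd/d)² = (2×0.0710)² = 0.0202;  (-1·δu/u)² = (-1×0.0957)² = 0.00917
δQ/Q = √(0.0436) = 0.209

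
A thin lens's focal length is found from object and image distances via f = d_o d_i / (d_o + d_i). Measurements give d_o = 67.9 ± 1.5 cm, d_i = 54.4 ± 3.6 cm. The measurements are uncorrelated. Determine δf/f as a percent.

∂f/∂d_o = (d_i/(d_o+d_i))² = 0.198;  ∂f/∂d_i = (d_o/(d_o+d_i))² = 0.308
δf = √((∂f/∂d_o · δd_o)² + (∂f/∂d_i · δd_i)²) = √(0.0881 + 1.23) = 1.15 cm
f = 30.2 cm, so δf/f = 1.15/30.2 = 0.0380.

3.80%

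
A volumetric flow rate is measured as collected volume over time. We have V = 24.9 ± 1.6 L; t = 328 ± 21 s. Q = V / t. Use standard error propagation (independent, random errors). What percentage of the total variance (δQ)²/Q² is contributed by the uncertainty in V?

(δQ/Q)² = (1·δV/V)² + (-1·δt/t)²
  V term: (1×0.0643)² = 0.00413
  t term: (-1×0.0640)² = 0.00410
Total = 0.00823. Share from V = 0.00413/0.00823 = 0.502.

50.2%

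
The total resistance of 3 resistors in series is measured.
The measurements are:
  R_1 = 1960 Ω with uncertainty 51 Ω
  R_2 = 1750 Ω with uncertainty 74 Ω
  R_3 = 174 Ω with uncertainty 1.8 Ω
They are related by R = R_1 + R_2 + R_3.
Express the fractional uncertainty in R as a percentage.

2.31%

R is a linear combination, so absolute uncertainties add in quadrature:
  (δR_1)² = 2600;  (δR_2)² = 5480;  (δR_3)² = 3.24
δR = √(8080) = 89.9 Ω
R = 3880 Ω, so δR/R = 89.9/3880 = 0.0231.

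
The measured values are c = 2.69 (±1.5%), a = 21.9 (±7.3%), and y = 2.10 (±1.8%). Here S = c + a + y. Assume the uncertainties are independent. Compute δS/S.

S is a linear combination, so absolute uncertainties add in quadrature:
  (δc)² = 0.00163;  (δa)² = 2.56;  (δy)² = 0.00143
δS = √(2.56) = 1.60
S = 26.7, so δS/S = 1.60/26.7 = 0.0599.

0.0599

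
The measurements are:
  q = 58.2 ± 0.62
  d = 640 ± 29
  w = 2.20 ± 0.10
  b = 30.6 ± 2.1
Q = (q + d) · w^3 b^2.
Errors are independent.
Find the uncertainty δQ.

Let u = q + d = 698. δu = √(δq² + δd²) = √(0.384 + 841) = 29.0, so δu/u = 0.0415.
Q is then a monomial in u, w, b:
δQ/Q = √((δu/u)² + (3·δw/w)² + (2·δb/b)²) = √(0.00173 + 0.0186 + 0.0188) = 0.198
Q = 6.96e+06, so δQ = 0.198 × 6.96e+06 = 1.38e+06.

1.38e+06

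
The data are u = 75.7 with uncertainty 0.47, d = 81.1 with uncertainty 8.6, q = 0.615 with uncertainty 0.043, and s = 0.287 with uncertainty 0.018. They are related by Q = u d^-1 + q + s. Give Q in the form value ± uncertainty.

Let p = u·d^-1 = 0.933. δp/p = √((1·δu/u)² + (-1·δd/d)²) = √(3.85e-05 + 0.0112) = 0.106, so δp = 0.0992.
Q = p + q + s: δQ = √(δp² + δq² + δs²) = √(0.00983 + 0.00185 + 0.000324) = 0.110
Q = 1.84.

1.84 ± 0.110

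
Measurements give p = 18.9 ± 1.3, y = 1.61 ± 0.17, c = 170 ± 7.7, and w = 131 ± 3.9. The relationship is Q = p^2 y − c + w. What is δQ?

100

Let h = p^2·y = 575. δh/h = √((2·δp/p)² + (1·δy/y)²) = √(0.0189 + 0.0111) = 0.173, so δh = 99.7.
Q = h − c + w: δQ = √(δh² + δc² + δw²) = √(9950 + 59.3 + 15.2) = 100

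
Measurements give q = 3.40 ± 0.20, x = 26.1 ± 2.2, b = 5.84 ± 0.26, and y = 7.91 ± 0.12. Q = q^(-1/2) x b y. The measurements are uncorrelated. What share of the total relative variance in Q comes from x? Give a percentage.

(δQ/Q)² = (−½·δq/q)² + (1·δx/x)² + (1·δb/b)² + (1·δy/y)²
  q term: (-0.5×0.0588)² = 0.000865
  x term: (1×0.0843)² = 0.00711
  b term: (1×0.0445)² = 0.00198
  y term: (1×0.0152)² = 0.000230
Total = 0.0102. Share from x = 0.00711/0.0102 = 0.698.

69.8%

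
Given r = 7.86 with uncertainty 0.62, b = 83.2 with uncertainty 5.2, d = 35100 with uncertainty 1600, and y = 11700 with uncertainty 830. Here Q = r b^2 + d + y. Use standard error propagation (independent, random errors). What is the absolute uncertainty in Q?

8240

Let p = r·b^2 = 54400. δp/p = √((1·δr/r)² + (2·δb/b)²) = √(0.00622 + 0.0156) = 0.148, so δp = 8040.
Q = p + d + y: δQ = √(δp² + δd² + δy²) = √(6.47e+07 + 2.56e+06 + 6.89e+05) = 8240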